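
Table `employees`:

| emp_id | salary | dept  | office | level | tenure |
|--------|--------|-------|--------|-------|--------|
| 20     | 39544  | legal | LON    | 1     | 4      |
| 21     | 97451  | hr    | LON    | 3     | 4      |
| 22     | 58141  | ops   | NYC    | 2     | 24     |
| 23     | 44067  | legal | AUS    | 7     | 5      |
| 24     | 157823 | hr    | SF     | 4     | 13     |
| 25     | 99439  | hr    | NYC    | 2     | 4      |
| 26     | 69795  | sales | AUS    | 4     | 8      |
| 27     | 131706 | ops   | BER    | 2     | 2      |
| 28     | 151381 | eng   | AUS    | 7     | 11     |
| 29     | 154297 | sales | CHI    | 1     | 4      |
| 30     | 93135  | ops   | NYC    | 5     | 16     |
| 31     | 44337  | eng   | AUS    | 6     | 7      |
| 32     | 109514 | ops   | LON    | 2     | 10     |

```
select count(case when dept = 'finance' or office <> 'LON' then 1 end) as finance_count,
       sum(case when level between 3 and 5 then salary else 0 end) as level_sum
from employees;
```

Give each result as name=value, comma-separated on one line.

finance_count=10, level_sum=418204

[finance_count: dept = 'finance' or office <> 'LON']
emp_id=20: ✗
emp_id=21: ✗
emp_id=22: ✓ → 1
emp_id=23: ✓ → 1
emp_id=24: ✓ → 1
emp_id=25: ✓ → 1
emp_id=26: ✓ → 1
emp_id=27: ✓ → 1
emp_id=28: ✓ → 1
emp_id=29: ✓ → 1
emp_id=30: ✓ → 1
emp_id=31: ✓ → 1
emp_id=32: ✗
finance_count = COUNT(1, 1, 1, 1, 1, 1, 1, 1, 1, 1) = 10
—
[level_sum: level between 3 and 5]
emp_id=20: ✗
emp_id=21: ✓ → 97451
emp_id=22: ✗
emp_id=23: ✗
emp_id=24: ✓ → 157823
emp_id=25: ✗
emp_id=26: ✓ → 69795
emp_id=27: ✗
emp_id=28: ✗
emp_id=29: ✗
emp_id=30: ✓ → 93135
emp_id=31: ✗
emp_id=32: ✗
level_sum = 97451 + 157823 + 69795 + 93135 = 418204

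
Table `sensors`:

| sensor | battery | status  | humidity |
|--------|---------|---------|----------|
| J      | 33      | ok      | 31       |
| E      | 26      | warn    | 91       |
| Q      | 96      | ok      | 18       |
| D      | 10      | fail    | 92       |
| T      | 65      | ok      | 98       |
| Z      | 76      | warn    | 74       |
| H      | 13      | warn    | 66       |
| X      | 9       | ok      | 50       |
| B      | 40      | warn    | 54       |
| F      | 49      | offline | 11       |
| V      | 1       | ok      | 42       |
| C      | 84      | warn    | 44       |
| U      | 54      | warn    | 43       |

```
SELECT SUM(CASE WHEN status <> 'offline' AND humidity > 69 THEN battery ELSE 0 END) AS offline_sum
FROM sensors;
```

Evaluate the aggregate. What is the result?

sensor=J: ✗
sensor=E: ✓ → 26
sensor=Q: ✗
sensor=D: ✓ → 10
sensor=T: ✓ → 65
sensor=Z: ✓ → 76
sensor=H: ✗
sensor=X: ✗
sensor=B: ✗
sensor=F: ✗
sensor=V: ✗
sensor=C: ✗
sensor=U: ✗
offline_sum = 26 + 10 + 65 + 76 = 177

177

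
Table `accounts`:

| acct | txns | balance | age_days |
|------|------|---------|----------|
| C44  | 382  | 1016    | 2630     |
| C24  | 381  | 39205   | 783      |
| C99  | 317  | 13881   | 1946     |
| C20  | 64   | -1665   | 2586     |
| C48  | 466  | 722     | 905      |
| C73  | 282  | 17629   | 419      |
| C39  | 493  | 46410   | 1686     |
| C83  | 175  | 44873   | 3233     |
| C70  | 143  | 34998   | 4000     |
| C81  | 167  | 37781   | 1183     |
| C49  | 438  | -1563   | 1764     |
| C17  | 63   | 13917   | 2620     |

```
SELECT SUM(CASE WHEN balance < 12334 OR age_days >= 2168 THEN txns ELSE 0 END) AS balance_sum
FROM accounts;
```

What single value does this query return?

1731

acct=C44: ✓ → 382
acct=C24: ✗
acct=C99: ✗
acct=C20: ✓ → 64
acct=C48: ✓ → 466
acct=C73: ✗
acct=C39: ✗
acct=C83: ✓ → 175
acct=C70: ✓ → 143
acct=C81: ✗
acct=C49: ✓ → 438
acct=C17: ✓ → 63
balance_sum = 382 + 64 + 466 + 175 + 143 + 438 + 63 = 1731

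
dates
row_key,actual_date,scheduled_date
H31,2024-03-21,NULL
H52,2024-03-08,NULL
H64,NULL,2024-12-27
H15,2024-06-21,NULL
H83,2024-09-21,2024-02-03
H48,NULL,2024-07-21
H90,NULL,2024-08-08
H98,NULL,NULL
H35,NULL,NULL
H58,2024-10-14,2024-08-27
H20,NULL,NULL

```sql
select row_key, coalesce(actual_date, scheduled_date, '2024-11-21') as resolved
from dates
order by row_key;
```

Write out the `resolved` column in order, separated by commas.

row_key=H15: actual_date=2024-06-21 → 2024-06-21
row_key=H20: actual_date=NULL, scheduled_date=NULL, → literal 2024-11-21 → 2024-11-21
row_key=H31: actual_date=2024-03-21 → 2024-03-21
row_key=H35: actual_date=NULL, scheduled_date=NULL, → literal 2024-11-21 → 2024-11-21
row_key=H48: actual_date=NULL, scheduled_date=2024-07-21 → 2024-07-21
row_key=H52: actual_date=2024-03-08 → 2024-03-08
row_key=H58: actual_date=2024-10-14 → 2024-10-14
row_key=H64: actual_date=NULL, scheduled_date=2024-12-27 → 2024-12-27
row_key=H83: actual_date=2024-09-21 → 2024-09-21
row_key=H90: actual_date=NULL, scheduled_date=2024-08-08 → 2024-08-08
row_key=H98: actual_date=NULL, scheduled_date=NULL, → literal 2024-11-21 → 2024-11-21

2024-06-21, 2024-11-21, 2024-03-21, 2024-11-21, 2024-07-21, 2024-03-08, 2024-10-14, 2024-12-27, 2024-09-21, 2024-08-08, 2024-11-21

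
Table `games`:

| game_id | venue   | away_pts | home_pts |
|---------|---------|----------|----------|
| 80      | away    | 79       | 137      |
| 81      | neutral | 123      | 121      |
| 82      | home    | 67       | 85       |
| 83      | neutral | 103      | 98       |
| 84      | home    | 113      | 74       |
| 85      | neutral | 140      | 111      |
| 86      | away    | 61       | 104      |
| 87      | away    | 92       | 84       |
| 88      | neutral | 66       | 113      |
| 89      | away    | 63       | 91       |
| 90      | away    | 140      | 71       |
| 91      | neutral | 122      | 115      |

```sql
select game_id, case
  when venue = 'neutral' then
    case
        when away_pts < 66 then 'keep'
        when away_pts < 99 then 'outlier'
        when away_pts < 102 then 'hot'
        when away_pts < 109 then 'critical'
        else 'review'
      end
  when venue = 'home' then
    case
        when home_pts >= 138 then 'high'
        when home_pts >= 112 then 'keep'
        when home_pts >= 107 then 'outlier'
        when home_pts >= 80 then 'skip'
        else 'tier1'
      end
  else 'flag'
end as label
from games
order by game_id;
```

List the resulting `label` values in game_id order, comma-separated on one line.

game_id=80: venue='away' → outer ELSE → flag
game_id=81: venue='neutral' → inner[ELSE] → review
game_id=82: venue='home' → inner[home_pts >= 80] → skip
game_id=83: venue='neutral' → inner[away_pts < 109] → critical
game_id=84: venue='home' → inner[ELSE] → tier1
game_id=85: venue='neutral' → inner[ELSE] → review
game_id=86: venue='away' → outer ELSE → flag
game_id=87: venue='away' → outer ELSE → flag
game_id=88: venue='neutral' → inner[away_pts < 99] → outlier
game_id=89: venue='away' → outer ELSE → flag
game_id=90: venue='away' → outer ELSE → flag
game_id=91: venue='neutral' → inner[ELSE] → review

flag, review, skip, critical, tier1, review, flag, flag, outlier, flag, flag, review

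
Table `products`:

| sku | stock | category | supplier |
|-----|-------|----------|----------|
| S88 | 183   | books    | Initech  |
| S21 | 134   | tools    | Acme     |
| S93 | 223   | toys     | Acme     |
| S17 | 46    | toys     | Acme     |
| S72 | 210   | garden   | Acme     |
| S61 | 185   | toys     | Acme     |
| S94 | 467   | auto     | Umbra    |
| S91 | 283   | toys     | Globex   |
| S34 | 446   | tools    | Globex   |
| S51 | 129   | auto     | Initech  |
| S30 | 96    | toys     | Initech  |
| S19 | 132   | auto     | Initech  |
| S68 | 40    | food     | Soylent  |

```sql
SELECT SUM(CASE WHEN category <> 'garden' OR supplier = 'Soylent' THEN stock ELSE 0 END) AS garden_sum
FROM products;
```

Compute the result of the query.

sku=S88: ✓ → 183
sku=S21: ✓ → 134
sku=S93: ✓ → 223
sku=S17: ✓ → 46
sku=S72: ✗
sku=S61: ✓ → 185
sku=S94: ✓ → 467
sku=S91: ✓ → 283
sku=S34: ✓ → 446
sku=S51: ✓ → 129
sku=S30: ✓ → 96
sku=S19: ✓ → 132
sku=S68: ✓ → 40
garden_sum = 183 + 134 + 223 + 46 + 185 + 467 + 283 + 446 + 129 + 96 + 132 + 40 = 2364

2364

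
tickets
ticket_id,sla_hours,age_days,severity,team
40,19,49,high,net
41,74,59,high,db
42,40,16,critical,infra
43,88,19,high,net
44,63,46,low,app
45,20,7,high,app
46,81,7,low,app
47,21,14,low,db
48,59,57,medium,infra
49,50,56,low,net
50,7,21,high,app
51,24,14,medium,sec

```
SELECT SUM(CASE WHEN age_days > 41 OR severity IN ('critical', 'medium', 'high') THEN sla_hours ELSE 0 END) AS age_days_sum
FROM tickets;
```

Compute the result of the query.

444

ticket_id=40: ✓ → 19
ticket_id=41: ✓ → 74
ticket_id=42: ✓ → 40
ticket_id=43: ✓ → 88
ticket_id=44: ✓ → 63
ticket_id=45: ✓ → 20
ticket_id=46: ✗
ticket_id=47: ✗
ticket_id=48: ✓ → 59
ticket_id=49: ✓ → 50
ticket_id=50: ✓ → 7
ticket_id=51: ✓ → 24
age_days_sum = 19 + 74 + 40 + 88 + 63 + 20 + 59 + 50 + 7 + 24 = 444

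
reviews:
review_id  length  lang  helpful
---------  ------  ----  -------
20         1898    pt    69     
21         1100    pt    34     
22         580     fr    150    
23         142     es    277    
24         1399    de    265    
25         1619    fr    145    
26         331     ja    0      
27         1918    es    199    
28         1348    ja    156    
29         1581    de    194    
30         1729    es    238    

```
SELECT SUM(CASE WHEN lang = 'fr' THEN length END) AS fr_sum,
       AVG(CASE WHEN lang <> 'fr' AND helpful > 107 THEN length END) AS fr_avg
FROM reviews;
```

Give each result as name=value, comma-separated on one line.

[fr_sum: lang = 'fr']
review_id=20: ✗
review_id=21: ✗
review_id=22: ✓ → 580
review_id=23: ✗
review_id=24: ✗
review_id=25: ✓ → 1619
review_id=26: ✗
review_id=27: ✗
review_id=28: ✗
review_id=29: ✗
review_id=30: ✗
fr_sum = 580 + 1619 = 2199
—
[fr_avg: lang <> 'fr' AND helpful > 107]
review_id=20: ✗
review_id=21: ✗
review_id=22: ✗
review_id=23: ✓ → 142
review_id=24: ✓ → 1399
review_id=25: ✗
review_id=26: ✗
review_id=27: ✓ → 1918
review_id=28: ✓ → 1348
review_id=29: ✓ → 1581
review_id=30: ✓ → 1729
fr_avg = (142 + 1399 + 1918 + 1348 + 1581 + 1729) / 6 = 1352.8333333333

fr_sum=2199, fr_avg=1352.8333333333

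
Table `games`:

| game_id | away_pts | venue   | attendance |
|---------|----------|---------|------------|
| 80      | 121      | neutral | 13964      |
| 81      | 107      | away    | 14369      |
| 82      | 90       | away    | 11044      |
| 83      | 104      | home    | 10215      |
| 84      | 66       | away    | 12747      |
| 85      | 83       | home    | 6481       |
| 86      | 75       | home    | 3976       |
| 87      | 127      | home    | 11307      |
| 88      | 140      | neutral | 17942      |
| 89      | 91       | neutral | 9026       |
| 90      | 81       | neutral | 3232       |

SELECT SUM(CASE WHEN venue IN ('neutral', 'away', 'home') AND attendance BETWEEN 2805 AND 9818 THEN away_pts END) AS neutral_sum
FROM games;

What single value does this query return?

game_id=80: ✗
game_id=81: ✗
game_id=82: ✗
game_id=83: ✗
game_id=84: ✗
game_id=85: ✓ → 83
game_id=86: ✓ → 75
game_id=87: ✗
game_id=88: ✗
game_id=89: ✓ → 91
game_id=90: ✓ → 81
neutral_sum = 83 + 75 + 91 + 81 = 330

330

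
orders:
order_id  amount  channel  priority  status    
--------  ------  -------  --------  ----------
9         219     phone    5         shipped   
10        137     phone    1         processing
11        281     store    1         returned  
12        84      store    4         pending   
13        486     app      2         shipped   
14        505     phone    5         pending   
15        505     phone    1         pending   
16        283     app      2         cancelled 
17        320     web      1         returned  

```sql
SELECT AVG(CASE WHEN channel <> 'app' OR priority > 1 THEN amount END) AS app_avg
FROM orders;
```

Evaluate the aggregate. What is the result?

order_id=9: ✓ → 219
order_id=10: ✓ → 137
order_id=11: ✓ → 281
order_id=12: ✓ → 84
order_id=13: ✓ → 486
order_id=14: ✓ → 505
order_id=15: ✓ → 505
order_id=16: ✓ → 283
order_id=17: ✓ → 320
app_avg = (219 + 137 + 281 + 84 + 486 + 505 + 505 + 283 + 320) / 9 = 313.3333333333

313.3333333333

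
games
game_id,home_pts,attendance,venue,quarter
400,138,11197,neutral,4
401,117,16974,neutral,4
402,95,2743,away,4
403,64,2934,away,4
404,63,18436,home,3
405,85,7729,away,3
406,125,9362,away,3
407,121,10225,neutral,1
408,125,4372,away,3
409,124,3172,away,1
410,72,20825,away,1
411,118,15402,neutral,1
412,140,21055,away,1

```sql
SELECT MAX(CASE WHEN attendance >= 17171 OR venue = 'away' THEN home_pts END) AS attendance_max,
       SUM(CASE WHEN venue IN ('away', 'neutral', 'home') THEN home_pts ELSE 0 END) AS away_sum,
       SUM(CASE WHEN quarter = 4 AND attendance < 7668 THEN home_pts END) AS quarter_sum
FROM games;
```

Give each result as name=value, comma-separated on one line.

[attendance_max: attendance >= 17171 OR venue = 'away']
game_id=400: ✗
game_id=401: ✗
game_id=402: ✓ → 95
game_id=403: ✓ → 64
game_id=404: ✓ → 63
game_id=405: ✓ → 85
game_id=406: ✓ → 125
game_id=407: ✗
game_id=408: ✓ → 125
game_id=409: ✓ → 124
game_id=410: ✓ → 72
game_id=411: ✗
game_id=412: ✓ → 140
attendance_max = MAX(95, 64, 63, 85, 125, 125, 124, 72, 140) = 140
—
[away_sum: venue IN ('away', 'neutral', 'home')]
game_id=400: ✓ → 138
game_id=401: ✓ → 117
game_id=402: ✓ → 95
game_id=403: ✓ → 64
game_id=404: ✓ → 63
game_id=405: ✓ → 85
game_id=406: ✓ → 125
game_id=407: ✓ → 121
game_id=408: ✓ → 125
game_id=409: ✓ → 124
game_id=410: ✓ → 72
game_id=411: ✓ → 118
game_id=412: ✓ → 140
away_sum = 138 + 117 + 95 + 64 + 63 + 85 + 125 + 121 + 125 + 124 + 72 + 118 + 140 = 1387
—
[quarter_sum: quarter = 4 AND attendance < 7668]
game_id=400: ✗
game_id=401: ✗
game_id=402: ✓ → 95
game_id=403: ✓ → 64
game_id=404: ✗
game_id=405: ✗
game_id=406: ✗
game_id=407: ✗
game_id=408: ✗
game_id=409: ✗
game_id=410: ✗
game_id=411: ✗
game_id=412: ✗
quarter_sum = 95 + 64 = 159

attendance_max=140, away_sum=1387, quarter_sum=159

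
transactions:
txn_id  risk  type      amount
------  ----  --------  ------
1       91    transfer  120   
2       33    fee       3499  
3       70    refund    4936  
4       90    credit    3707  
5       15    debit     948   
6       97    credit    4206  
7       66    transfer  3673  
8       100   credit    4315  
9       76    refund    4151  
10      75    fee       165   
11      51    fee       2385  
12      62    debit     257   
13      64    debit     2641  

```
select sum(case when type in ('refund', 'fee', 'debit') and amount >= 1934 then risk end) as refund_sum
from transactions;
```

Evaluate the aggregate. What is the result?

txn_id=1: ✗
txn_id=2: ✓ → 33
txn_id=3: ✓ → 70
txn_id=4: ✗
txn_id=5: ✗
txn_id=6: ✗
txn_id=7: ✗
txn_id=8: ✗
txn_id=9: ✓ → 76
txn_id=10: ✗
txn_id=11: ✓ → 51
txn_id=12: ✗
txn_id=13: ✓ → 64
refund_sum = 33 + 70 + 76 + 51 + 64 = 294

294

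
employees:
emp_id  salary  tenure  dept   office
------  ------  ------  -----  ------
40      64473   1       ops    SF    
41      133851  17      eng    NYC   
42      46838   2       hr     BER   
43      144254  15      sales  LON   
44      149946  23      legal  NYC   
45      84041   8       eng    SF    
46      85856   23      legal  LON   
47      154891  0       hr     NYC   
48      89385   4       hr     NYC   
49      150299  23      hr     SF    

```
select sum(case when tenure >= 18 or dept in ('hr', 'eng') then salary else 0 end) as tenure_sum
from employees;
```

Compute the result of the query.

emp_id=40: ✗
emp_id=41: ✓ → 133851
emp_id=42: ✓ → 46838
emp_id=43: ✗
emp_id=44: ✓ → 149946
emp_id=45: ✓ → 84041
emp_id=46: ✓ → 85856
emp_id=47: ✓ → 154891
emp_id=48: ✓ → 89385
emp_id=49: ✓ → 150299
tenure_sum = 133851 + 46838 + 149946 + 84041 + 85856 + 154891 + 89385 + 150299 = 895107

895107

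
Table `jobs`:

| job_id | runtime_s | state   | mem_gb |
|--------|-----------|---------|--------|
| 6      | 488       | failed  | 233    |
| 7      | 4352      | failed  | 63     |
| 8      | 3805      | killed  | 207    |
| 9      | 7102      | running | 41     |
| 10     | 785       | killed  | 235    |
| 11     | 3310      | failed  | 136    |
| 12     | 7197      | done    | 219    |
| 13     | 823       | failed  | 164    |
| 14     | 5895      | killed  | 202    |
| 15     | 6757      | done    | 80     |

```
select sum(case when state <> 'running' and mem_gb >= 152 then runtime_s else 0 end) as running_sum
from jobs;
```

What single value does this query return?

18993

job_id=6: ✓ → 488
job_id=7: ✗
job_id=8: ✓ → 3805
job_id=9: ✗
job_id=10: ✓ → 785
job_id=11: ✗
job_id=12: ✓ → 7197
job_id=13: ✓ → 823
job_id=14: ✓ → 5895
job_id=15: ✗
running_sum = 488 + 3805 + 785 + 7197 + 823 + 5895 = 18993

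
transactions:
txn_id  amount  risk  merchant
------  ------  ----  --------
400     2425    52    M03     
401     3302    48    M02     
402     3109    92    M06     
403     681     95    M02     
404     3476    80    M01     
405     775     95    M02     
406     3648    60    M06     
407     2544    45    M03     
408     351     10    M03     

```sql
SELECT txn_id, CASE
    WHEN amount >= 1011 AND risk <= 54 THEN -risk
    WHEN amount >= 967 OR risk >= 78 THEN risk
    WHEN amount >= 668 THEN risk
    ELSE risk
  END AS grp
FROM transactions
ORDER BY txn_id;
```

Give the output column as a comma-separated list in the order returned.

-52, -48, 92, 95, 80, 95, 60, -45, 10

txn_id=400: amount >= 1011 AND risk <= 54 → -52
txn_id=401: amount >= 1011 AND risk <= 54 → -48
txn_id=402: amount >= 967 OR risk >= 78 → 92
txn_id=403: amount >= 967 OR risk >= 78 → 95
txn_id=404: amount >= 967 OR risk >= 78 → 80
txn_id=405: amount >= 967 OR risk >= 78 → 95
txn_id=406: amount >= 967 OR risk >= 78 → 60
txn_id=407: amount >= 1011 AND risk <= 54 → -45
txn_id=408: ELSE → 10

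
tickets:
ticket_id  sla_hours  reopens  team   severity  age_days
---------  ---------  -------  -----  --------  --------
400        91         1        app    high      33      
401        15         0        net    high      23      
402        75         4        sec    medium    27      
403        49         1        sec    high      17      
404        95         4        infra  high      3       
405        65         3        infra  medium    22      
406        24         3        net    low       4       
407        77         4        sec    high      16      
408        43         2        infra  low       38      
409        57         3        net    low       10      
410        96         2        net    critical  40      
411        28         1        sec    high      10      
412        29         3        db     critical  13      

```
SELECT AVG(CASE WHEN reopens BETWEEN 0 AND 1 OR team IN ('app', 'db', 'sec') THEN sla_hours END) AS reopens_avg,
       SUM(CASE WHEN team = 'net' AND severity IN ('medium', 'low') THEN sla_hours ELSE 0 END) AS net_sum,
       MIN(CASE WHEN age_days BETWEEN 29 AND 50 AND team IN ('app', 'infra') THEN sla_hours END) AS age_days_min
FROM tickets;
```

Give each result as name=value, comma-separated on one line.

reopens_avg=52, net_sum=81, age_days_min=43

[reopens_avg: reopens BETWEEN 0 AND 1 OR team IN ('app', 'db', 'sec')]
ticket_id=400: ✓ → 91
ticket_id=401: ✓ → 15
ticket_id=402: ✓ → 75
ticket_id=403: ✓ → 49
ticket_id=404: ✗
ticket_id=405: ✗
ticket_id=406: ✗
ticket_id=407: ✓ → 77
ticket_id=408: ✗
ticket_id=409: ✗
ticket_id=410: ✗
ticket_id=411: ✓ → 28
ticket_id=412: ✓ → 29
reopens_avg = (91 + 15 + 75 + 49 + 77 + 28 + 29) / 7 = 52
—
[net_sum: team = 'net' AND severity IN ('medium', 'low')]
ticket_id=400: ✗
ticket_id=401: ✗
ticket_id=402: ✗
ticket_id=403: ✗
ticket_id=404: ✗
ticket_id=405: ✗
ticket_id=406: ✓ → 24
ticket_id=407: ✗
ticket_id=408: ✗
ticket_id=409: ✓ → 57
ticket_id=410: ✗
ticket_id=411: ✗
ticket_id=412: ✗
net_sum = 24 + 57 = 81
—
[age_days_min: age_days BETWEEN 29 AND 50 AND team IN ('app', 'infra')]
ticket_id=400: ✓ → 91
ticket_id=401: ✗
ticket_id=402: ✗
ticket_id=403: ✗
ticket_id=404: ✗
ticket_id=405: ✗
ticket_id=406: ✗
ticket_id=407: ✗
ticket_id=408: ✓ → 43
ticket_id=409: ✗
ticket_id=410: ✗
ticket_id=411: ✗
ticket_id=412: ✗
age_days_min = MIN(91, 43) = 43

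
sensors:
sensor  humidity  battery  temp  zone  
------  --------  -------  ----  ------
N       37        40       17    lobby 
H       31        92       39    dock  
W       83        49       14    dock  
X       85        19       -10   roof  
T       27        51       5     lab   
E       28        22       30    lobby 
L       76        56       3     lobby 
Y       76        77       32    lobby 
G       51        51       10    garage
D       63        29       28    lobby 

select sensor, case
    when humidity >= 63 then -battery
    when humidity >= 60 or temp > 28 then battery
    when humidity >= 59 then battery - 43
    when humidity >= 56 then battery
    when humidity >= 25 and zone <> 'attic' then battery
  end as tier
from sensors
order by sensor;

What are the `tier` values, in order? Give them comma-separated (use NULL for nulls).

-29, 22, 51, 92, -56, 40, 51, -49, -19, -77

sensor=D: humidity >= 63 → -29
sensor=E: humidity >= 60 or temp > 28 → 22
sensor=G: humidity >= 25 and zone <> 'attic' → 51
sensor=H: humidity >= 60 or temp > 28 → 92
sensor=L: humidity >= 63 → -56
sensor=N: humidity >= 25 and zone <> 'attic' → 40
sensor=T: humidity >= 25 and zone <> 'attic' → 51
sensor=W: humidity >= 63 → -49
sensor=X: humidity >= 63 → -19
sensor=Y: humidity >= 63 → -77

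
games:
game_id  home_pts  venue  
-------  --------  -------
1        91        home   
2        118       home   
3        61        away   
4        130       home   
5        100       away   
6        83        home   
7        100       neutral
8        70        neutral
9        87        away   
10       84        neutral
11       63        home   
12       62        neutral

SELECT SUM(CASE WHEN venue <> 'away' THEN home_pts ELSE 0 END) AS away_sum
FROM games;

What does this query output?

801

game_id=1: ✓ → 91
game_id=2: ✓ → 118
game_id=3: ✗
game_id=4: ✓ → 130
game_id=5: ✗
game_id=6: ✓ → 83
game_id=7: ✓ → 100
game_id=8: ✓ → 70
game_id=9: ✗
game_id=10: ✓ → 84
game_id=11: ✓ → 63
game_id=12: ✓ → 62
away_sum = 91 + 118 + 130 + 83 + 100 + 70 + 84 + 63 + 62 = 801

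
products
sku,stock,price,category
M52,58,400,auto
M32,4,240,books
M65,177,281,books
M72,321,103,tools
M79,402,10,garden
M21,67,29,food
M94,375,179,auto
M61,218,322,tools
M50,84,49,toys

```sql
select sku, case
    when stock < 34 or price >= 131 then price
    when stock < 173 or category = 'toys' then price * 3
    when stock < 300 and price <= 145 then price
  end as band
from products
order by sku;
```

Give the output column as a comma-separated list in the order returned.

sku=M21: stock < 173 or category = 'toys' → 87
sku=M32: stock < 34 or price >= 131 → 240
sku=M50: stock < 173 or category = 'toys' → 147
sku=M52: stock < 34 or price >= 131 → 400
sku=M61: stock < 34 or price >= 131 → 322
sku=M65: stock < 34 or price >= 131 → 281
sku=M72: (no match → NULL) → NULL
sku=M79: (no match → NULL) → NULL
sku=M94: stock < 34 or price >= 131 → 179

87, 240, 147, 400, 322, 281, NULL, NULL, 179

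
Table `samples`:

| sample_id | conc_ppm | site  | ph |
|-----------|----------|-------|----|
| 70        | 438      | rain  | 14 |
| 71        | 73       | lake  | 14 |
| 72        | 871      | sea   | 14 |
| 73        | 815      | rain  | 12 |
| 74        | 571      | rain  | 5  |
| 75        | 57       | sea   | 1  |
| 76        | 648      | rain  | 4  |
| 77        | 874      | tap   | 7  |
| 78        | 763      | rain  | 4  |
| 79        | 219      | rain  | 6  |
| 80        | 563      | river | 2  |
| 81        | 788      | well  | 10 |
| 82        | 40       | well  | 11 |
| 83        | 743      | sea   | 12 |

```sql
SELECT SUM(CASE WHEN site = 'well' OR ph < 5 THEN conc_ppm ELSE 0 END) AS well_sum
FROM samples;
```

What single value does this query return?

sample_id=70: ✗
sample_id=71: ✗
sample_id=72: ✗
sample_id=73: ✗
sample_id=74: ✗
sample_id=75: ✓ → 57
sample_id=76: ✓ → 648
sample_id=77: ✗
sample_id=78: ✓ → 763
sample_id=79: ✗
sample_id=80: ✓ → 563
sample_id=81: ✓ → 788
sample_id=82: ✓ → 40
sample_id=83: ✗
well_sum = 57 + 648 + 763 + 563 + 788 + 40 = 2859

2859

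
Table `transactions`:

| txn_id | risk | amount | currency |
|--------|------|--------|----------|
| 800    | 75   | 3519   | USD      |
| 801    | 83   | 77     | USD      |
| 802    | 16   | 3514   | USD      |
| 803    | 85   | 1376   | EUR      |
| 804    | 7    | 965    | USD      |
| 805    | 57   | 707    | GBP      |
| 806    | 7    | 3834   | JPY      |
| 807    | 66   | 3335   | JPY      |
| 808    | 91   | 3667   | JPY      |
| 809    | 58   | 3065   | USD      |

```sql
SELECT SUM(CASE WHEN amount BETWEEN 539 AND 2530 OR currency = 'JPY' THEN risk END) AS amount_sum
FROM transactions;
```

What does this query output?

txn_id=800: ✗
txn_id=801: ✗
txn_id=802: ✗
txn_id=803: ✓ → 85
txn_id=804: ✓ → 7
txn_id=805: ✓ → 57
txn_id=806: ✓ → 7
txn_id=807: ✓ → 66
txn_id=808: ✓ → 91
txn_id=809: ✗
amount_sum = 85 + 7 + 57 + 7 + 66 + 91 = 313

313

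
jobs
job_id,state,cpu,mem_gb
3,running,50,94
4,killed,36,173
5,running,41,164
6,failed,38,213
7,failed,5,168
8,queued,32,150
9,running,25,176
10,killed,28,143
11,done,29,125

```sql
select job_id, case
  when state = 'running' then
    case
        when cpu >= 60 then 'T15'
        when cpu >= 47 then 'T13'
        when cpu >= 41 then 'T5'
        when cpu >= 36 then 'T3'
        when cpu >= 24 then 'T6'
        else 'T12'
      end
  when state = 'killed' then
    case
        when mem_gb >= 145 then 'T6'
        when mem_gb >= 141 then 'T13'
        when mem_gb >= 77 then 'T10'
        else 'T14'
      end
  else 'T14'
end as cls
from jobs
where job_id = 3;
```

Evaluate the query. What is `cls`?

T13

job_id = 3: state=running, cpu=50, mem_gb=94.
state='running' → inner[cpu >= 47] → T13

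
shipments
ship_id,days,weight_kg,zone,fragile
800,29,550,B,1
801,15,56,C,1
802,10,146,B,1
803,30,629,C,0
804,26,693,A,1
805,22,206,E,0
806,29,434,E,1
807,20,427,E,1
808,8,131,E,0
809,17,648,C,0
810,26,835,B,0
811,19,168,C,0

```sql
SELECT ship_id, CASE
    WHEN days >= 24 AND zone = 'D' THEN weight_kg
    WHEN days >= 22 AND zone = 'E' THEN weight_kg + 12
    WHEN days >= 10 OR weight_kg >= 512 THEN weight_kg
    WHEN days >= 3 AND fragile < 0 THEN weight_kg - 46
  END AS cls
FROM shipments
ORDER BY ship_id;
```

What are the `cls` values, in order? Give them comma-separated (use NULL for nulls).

550, 56, 146, 629, 693, 218, 446, 427, NULL, 648, 835, 168

ship_id=800: days >= 10 OR weight_kg >= 512 → 550
ship_id=801: days >= 10 OR weight_kg >= 512 → 56
ship_id=802: days >= 10 OR weight_kg >= 512 → 146
ship_id=803: days >= 10 OR weight_kg >= 512 → 629
ship_id=804: days >= 10 OR weight_kg >= 512 → 693
ship_id=805: days >= 22 AND zone = 'E' → 218
ship_id=806: days >= 22 AND zone = 'E' → 446
ship_id=807: days >= 10 OR weight_kg >= 512 → 427
ship_id=808: (no match → NULL) → NULL
ship_id=809: days >= 10 OR weight_kg >= 512 → 648
ship_id=810: days >= 10 OR weight_kg >= 512 → 835
ship_id=811: days >= 10 OR weight_kg >= 512 → 168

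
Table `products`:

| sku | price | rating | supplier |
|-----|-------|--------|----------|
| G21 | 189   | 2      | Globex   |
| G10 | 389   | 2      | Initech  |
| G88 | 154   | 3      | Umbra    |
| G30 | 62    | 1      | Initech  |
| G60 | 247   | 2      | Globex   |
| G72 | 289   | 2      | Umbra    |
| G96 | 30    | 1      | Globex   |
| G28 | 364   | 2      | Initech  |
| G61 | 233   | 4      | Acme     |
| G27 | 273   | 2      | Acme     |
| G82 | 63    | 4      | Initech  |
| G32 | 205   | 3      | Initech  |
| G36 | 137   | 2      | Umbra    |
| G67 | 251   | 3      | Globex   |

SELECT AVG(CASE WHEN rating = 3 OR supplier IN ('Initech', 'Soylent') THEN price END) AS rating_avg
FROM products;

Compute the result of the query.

212.5714285714

sku=G21: ✗
sku=G10: ✓ → 389
sku=G88: ✓ → 154
sku=G30: ✓ → 62
sku=G60: ✗
sku=G72: ✗
sku=G96: ✗
sku=G28: ✓ → 364
sku=G61: ✗
sku=G27: ✗
sku=G82: ✓ → 63
sku=G32: ✓ → 205
sku=G36: ✗
sku=G67: ✓ → 251
rating_avg = (389 + 154 + 62 + 364 + 63 + 205 + 251) / 7 = 212.5714285714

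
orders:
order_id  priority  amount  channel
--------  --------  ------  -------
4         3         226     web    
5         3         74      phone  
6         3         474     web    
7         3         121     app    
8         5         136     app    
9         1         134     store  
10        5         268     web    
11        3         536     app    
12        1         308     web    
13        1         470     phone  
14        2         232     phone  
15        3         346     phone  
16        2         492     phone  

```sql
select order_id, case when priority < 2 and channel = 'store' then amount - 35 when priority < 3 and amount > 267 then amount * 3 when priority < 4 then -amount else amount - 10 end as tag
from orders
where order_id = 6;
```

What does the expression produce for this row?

order_id = 6: priority=3, amount=474, channel=web.
priority < 2 and channel = 'store' → false
priority < 3 and amount > 267 → false
priority < 4 → true → -474

-474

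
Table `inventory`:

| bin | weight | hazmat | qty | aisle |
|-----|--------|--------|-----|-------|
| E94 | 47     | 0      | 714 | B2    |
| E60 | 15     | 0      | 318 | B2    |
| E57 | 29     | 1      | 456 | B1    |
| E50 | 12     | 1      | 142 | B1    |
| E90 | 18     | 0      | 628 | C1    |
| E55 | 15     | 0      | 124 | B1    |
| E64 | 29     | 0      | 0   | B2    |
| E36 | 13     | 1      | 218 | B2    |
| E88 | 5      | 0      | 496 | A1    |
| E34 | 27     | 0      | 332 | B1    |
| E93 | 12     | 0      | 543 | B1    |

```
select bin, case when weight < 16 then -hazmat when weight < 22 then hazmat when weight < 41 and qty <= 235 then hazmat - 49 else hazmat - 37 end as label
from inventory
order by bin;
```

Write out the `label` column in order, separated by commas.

-37, -1, -1, 0, -36, 0, -49, 0, 0, 0, -37

bin=E34: ELSE → -37
bin=E36: weight < 16 → -1
bin=E50: weight < 16 → -1
bin=E55: weight < 16 → 0
bin=E57: ELSE → -36
bin=E60: weight < 16 → 0
bin=E64: weight < 41 and qty <= 235 → -49
bin=E88: weight < 16 → 0
bin=E90: weight < 22 → 0
bin=E93: weight < 16 → 0
bin=E94: ELSE → -37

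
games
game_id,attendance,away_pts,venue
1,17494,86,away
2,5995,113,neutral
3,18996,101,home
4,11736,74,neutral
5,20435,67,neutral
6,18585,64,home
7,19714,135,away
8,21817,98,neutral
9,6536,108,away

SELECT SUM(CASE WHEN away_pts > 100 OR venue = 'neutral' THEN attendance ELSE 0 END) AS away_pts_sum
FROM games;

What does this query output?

105229

game_id=1: ✗
game_id=2: ✓ → 5995
game_id=3: ✓ → 18996
game_id=4: ✓ → 11736
game_id=5: ✓ → 20435
game_id=6: ✗
game_id=7: ✓ → 19714
game_id=8: ✓ → 21817
game_id=9: ✓ → 6536
away_pts_sum = 5995 + 18996 + 11736 + 20435 + 19714 + 21817 + 6536 = 105229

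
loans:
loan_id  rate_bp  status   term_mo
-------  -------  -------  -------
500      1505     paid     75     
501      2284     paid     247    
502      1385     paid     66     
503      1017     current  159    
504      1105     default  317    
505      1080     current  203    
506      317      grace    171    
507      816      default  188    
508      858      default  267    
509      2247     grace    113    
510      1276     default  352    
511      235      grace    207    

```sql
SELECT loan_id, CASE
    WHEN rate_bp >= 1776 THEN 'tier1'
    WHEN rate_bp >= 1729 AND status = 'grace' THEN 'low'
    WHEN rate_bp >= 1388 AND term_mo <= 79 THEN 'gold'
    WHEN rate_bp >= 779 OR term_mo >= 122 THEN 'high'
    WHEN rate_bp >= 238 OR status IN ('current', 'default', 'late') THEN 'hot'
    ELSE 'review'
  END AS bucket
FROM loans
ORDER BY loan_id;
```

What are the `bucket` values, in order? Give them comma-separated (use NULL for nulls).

loan_id=500: rate_bp >= 1388 AND term_mo <= 79 → gold
loan_id=501: rate_bp >= 1776 → tier1
loan_id=502: rate_bp >= 779 OR term_mo >= 122 → high
loan_id=503: rate_bp >= 779 OR term_mo >= 122 → high
loan_id=504: rate_bp >= 779 OR term_mo >= 122 → high
loan_id=505: rate_bp >= 779 OR term_mo >= 122 → high
loan_id=506: rate_bp >= 779 OR term_mo >= 122 → high
loan_id=507: rate_bp >= 779 OR term_mo >= 122 → high
loan_id=508: rate_bp >= 779 OR term_mo >= 122 → high
loan_id=509: rate_bp >= 1776 → tier1
loan_id=510: rate_bp >= 779 OR term_mo >= 122 → high
loan_id=511: rate_bp >= 779 OR term_mo >= 122 → high

gold, tier1, high, high, high, high, high, high, high, tier1, high, high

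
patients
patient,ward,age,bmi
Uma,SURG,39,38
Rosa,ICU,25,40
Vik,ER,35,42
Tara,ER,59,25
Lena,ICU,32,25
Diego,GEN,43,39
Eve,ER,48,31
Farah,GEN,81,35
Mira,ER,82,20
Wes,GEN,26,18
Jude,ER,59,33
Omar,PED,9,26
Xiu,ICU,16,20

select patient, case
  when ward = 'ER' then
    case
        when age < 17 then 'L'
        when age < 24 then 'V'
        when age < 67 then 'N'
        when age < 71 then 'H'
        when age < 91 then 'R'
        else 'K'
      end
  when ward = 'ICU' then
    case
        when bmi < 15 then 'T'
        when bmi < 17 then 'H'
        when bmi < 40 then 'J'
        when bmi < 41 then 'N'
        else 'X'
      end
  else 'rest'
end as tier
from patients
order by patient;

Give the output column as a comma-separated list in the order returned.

rest, N, rest, N, J, R, rest, N, N, rest, N, rest, J

patient=Diego: ward='GEN' → outer ELSE → rest
patient=Eve: ward='ER' → inner[age < 67] → N
patient=Farah: ward='GEN' → outer ELSE → rest
patient=Jude: ward='ER' → inner[age < 67] → N
patient=Lena: ward='ICU' → inner[bmi < 40] → J
patient=Mira: ward='ER' → inner[age < 91] → R
patient=Omar: ward='PED' → outer ELSE → rest
patient=Rosa: ward='ICU' → inner[bmi < 41] → N
patient=Tara: ward='ER' → inner[age < 67] → N
patient=Uma: ward='SURG' → outer ELSE → rest
patient=Vik: ward='ER' → inner[age < 67] → N
patient=Wes: ward='GEN' → outer ELSE → rest
patient=Xiu: ward='ICU' → inner[bmi < 40] → J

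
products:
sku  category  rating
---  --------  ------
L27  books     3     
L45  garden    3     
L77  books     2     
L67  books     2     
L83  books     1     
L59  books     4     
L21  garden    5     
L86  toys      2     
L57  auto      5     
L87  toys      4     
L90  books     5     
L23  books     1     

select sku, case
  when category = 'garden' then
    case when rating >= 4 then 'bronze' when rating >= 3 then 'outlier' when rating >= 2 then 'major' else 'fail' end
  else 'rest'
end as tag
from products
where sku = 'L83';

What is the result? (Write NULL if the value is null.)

rest

sku = L83: category=books, rating=1.
category='books' → outer ELSE → rest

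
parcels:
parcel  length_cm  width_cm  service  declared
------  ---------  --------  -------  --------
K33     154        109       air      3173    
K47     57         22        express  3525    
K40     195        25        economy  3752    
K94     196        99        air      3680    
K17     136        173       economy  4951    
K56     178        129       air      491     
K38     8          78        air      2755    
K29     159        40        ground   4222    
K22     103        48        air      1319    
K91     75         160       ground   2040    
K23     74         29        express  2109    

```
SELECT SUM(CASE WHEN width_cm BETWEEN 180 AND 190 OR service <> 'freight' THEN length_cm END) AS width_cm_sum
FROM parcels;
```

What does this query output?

1335

parcel=K33: ✓ → 154
parcel=K47: ✓ → 57
parcel=K40: ✓ → 195
parcel=K94: ✓ → 196
parcel=K17: ✓ → 136
parcel=K56: ✓ → 178
parcel=K38: ✓ → 8
parcel=K29: ✓ → 159
parcel=K22: ✓ → 103
parcel=K91: ✓ → 75
parcel=K23: ✓ → 74
width_cm_sum = 154 + 57 + 195 + 196 + 136 + 178 + 8 + 159 + 103 + 75 + 74 = 1335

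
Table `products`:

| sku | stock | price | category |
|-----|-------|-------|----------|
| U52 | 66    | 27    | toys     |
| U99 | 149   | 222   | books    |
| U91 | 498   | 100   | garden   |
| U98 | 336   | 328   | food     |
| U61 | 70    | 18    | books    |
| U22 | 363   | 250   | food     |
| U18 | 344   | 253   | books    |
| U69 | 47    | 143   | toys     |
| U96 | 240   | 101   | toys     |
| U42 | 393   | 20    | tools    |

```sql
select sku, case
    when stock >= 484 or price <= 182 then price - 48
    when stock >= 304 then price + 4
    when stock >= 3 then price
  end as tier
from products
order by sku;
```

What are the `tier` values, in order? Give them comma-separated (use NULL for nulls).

257, 254, -28, -21, -30, 95, 52, 53, 332, 222

sku=U18: stock >= 304 → 257
sku=U22: stock >= 304 → 254
sku=U42: stock >= 484 or price <= 182 → -28
sku=U52: stock >= 484 or price <= 182 → -21
sku=U61: stock >= 484 or price <= 182 → -30
sku=U69: stock >= 484 or price <= 182 → 95
sku=U91: stock >= 484 or price <= 182 → 52
sku=U96: stock >= 484 or price <= 182 → 53
sku=U98: stock >= 304 → 332
sku=U99: stock >= 3 → 222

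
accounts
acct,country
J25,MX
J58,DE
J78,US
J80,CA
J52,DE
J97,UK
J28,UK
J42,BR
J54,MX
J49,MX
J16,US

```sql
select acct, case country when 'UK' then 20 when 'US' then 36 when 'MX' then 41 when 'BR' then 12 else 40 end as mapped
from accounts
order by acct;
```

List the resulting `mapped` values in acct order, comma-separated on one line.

acct=J16: country='US' → 36
acct=J25: country='MX' → 41
acct=J28: country='UK' → 20
acct=J42: country='BR' → 12
acct=J49: country='MX' → 41
acct=J52: ELSE → 40
acct=J54: country='MX' → 41
acct=J58: ELSE → 40
acct=J78: country='US' → 36
acct=J80: ELSE → 40
acct=J97: country='UK' → 20

36, 41, 20, 12, 41, 40, 41, 40, 36, 40, 20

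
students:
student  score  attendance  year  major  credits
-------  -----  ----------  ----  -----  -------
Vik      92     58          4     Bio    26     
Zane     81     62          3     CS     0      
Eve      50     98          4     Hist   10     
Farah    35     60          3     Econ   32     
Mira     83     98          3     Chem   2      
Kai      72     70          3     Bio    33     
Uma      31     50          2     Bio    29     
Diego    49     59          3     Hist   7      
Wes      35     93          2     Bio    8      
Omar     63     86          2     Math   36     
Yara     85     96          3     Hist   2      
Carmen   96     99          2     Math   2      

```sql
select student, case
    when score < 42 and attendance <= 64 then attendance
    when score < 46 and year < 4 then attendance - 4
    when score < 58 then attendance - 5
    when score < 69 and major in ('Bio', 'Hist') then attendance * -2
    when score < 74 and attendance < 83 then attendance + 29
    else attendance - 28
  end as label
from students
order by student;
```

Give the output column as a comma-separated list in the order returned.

student=Carmen: ELSE → 71
student=Diego: score < 58 → 54
student=Eve: score < 58 → 93
student=Farah: score < 42 and attendance <= 64 → 60
student=Kai: score < 74 and attendance < 83 → 99
student=Mira: ELSE → 70
student=Omar: ELSE → 58
student=Uma: score < 42 and attendance <= 64 → 50
student=Vik: ELSE → 30
student=Wes: score < 46 and year < 4 → 89
student=Yara: ELSE → 68
student=Zane: ELSE → 34

71, 54, 93, 60, 99, 70, 58, 50, 30, 89, 68, 34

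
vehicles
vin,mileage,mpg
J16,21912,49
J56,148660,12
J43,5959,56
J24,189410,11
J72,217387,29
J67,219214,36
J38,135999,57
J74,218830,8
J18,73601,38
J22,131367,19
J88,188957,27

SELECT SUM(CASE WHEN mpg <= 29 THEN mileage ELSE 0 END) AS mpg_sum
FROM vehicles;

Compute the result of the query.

1094611

vin=J16: ✗
vin=J56: ✓ → 148660
vin=J43: ✗
vin=J24: ✓ → 189410
vin=J72: ✓ → 217387
vin=J67: ✗
vin=J38: ✗
vin=J74: ✓ → 218830
vin=J18: ✗
vin=J22: ✓ → 131367
vin=J88: ✓ → 188957
mpg_sum = 148660 + 189410 + 217387 + 218830 + 131367 + 188957 = 1094611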